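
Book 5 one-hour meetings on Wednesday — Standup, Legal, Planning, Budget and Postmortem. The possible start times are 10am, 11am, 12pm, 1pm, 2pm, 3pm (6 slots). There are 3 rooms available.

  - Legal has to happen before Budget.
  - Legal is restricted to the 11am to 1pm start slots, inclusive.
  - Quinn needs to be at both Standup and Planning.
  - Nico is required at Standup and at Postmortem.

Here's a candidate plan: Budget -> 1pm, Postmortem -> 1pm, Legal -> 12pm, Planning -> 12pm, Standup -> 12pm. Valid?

Legal is restricted to the 11am to 1pm start slots, inclusive — holds.
There are 3 rooms available — holds.
Nico is required at Standup and at Postmortem — holds.
Quinn needs to be at both Standup and Planning — violated.
Legal has to happen before Budget — holds.

No — it violates: Quinn needs to be at both Standup and Planning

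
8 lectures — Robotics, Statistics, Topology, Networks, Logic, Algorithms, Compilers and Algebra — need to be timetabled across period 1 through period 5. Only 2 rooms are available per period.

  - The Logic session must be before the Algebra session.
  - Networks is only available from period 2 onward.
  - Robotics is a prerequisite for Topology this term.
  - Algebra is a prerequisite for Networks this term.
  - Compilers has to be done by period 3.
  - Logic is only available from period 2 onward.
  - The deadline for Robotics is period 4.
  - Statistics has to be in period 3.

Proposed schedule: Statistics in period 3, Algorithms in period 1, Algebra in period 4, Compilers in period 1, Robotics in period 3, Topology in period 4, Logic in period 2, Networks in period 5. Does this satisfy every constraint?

Networks is only available from period 2 onward — holds.
Only 2 rooms are available per period — holds.
Compilers has to be done by period 3 — holds.
Algebra is a prerequisite for Networks this term — holds.
The deadline for Robotics is period 4 — holds.
Logic is only available from period 2 onward — holds.
Robotics is a prerequisite for Topology this term — holds.
Statistics has to be in period 3 — holds.
The Logic session must be before the Algebra session — holds.

Yes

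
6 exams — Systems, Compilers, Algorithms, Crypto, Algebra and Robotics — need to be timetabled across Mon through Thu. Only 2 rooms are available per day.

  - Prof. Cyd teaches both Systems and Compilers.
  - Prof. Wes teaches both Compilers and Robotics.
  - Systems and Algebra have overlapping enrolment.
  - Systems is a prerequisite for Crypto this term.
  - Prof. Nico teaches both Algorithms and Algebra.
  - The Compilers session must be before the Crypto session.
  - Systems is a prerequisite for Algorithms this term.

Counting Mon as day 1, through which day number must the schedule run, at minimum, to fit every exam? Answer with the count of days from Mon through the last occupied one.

3 days

The precedence chain requires at least 2 distinct days.
With at most 2 per day and 6 exams, at least 3 days are needed.
3 works (last occupied day: Wed): for example Compilers -> Tue, Crypto -> Wed, Robotics -> Mon, Algebra -> Wed, Algorithms -> Tue, Systems -> Mon.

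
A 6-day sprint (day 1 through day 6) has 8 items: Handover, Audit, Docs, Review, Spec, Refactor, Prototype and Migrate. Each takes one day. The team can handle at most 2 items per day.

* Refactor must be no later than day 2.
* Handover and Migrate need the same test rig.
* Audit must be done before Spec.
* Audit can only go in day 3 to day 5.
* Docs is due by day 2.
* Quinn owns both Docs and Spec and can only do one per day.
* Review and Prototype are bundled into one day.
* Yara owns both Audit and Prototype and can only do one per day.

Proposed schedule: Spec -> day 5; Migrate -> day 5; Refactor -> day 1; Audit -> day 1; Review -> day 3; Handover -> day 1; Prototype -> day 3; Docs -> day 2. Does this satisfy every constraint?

Quinn owns both Docs and Spec and can only do one per day — holds.
Yara owns both Audit and Prototype and can only do one per day — holds.
Audit can only go in day 3 to day 5 — violated.
Refactor must be no later than day 2 — holds.
Handover and Migrate need the same test rig — holds.
Docs is due by day 2 — holds.
Audit must be done before Spec — holds.
Review and Prototype are bundled into one day — holds.
The team can handle at most 2 items per day — violated.

No — it violates: Audit can only go in day 3 to day 5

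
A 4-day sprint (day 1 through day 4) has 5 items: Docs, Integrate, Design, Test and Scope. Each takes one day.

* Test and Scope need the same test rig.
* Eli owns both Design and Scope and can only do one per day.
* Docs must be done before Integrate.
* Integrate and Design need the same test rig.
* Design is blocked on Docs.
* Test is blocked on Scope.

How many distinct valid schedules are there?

41

Splitting on Docs: it can be day 1 (30), day 2 (11). Listing each branch's schedules as (Integrate, Design, Test, Scope) by day number:
Docs=day 1: (2,3,2,1) (2,3,3,1) (2,3,3,2) (2,3,4,1) (2,3,4,2) (2,4,2,1) (2,4,3,1) (2,4,3,2) (2,4,4,1) (2,4,4,2) (2,4,4,3) (3,2,2,1) (3,2,3,1) (3,2,4,1) (3,2,4,3) (3,4,2,1) (3,4,3,1) (3,4,3,2) (3,4,4,1) (3,4,4,2) (3,4,4,3) (4,2,2,1) (4,2,3,1) (4,2,4,1) (4,2,4,3) (4,3,2,1) (4,3,3,1) (4,3,3,2) (4,3,4,1) (4,3,4,2) — 30.
Docs=day 2: (3,4,2,1) (3,4,3,1) (3,4,3,2) (3,4,4,1) (3,4,4,2) (3,4,4,3) (4,3,2,1) (4,3,3,1) (4,3,3,2) (4,3,4,1) (4,3,4,2) — 11.
Summing: 30 + 11 = 41.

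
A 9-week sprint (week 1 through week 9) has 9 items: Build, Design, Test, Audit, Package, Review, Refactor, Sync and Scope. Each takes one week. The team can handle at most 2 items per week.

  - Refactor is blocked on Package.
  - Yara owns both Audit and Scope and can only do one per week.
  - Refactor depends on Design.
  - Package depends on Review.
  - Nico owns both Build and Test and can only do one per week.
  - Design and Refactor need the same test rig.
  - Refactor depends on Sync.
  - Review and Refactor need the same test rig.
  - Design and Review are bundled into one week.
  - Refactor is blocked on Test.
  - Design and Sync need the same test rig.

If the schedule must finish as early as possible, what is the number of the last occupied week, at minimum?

5

The precedence chain requires at least 3 distinct weeks.
With at most 2 per week and 9 work items, at least 5 weeks are needed.
5 works (last occupied week: week 5): for example Scope in week 5, Design in week 1, Test in week 2, Build in week 3, Package in week 2, Review in week 1, Refactor in week 4, Audit in week 4, Sync in week 3.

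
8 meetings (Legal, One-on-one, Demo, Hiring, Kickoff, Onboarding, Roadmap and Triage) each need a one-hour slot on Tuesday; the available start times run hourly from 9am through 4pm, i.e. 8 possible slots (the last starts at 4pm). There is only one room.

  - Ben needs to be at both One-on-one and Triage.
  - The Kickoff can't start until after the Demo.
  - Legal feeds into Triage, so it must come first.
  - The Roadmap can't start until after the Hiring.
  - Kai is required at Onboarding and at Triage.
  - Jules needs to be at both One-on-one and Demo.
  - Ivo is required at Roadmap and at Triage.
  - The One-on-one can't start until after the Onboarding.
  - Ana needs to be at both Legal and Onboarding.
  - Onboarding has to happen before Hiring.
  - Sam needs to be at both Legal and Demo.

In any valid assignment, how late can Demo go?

3pm

Downstream work caps Demo at 3pm.
Demo at 3pm is achievable: Onboarding -> 9am; Demo -> 3pm; One-on-one -> 12pm; Hiring -> 10am; Kickoff -> 4pm; Roadmap -> 1pm; Legal -> 11am; Triage -> 2pm.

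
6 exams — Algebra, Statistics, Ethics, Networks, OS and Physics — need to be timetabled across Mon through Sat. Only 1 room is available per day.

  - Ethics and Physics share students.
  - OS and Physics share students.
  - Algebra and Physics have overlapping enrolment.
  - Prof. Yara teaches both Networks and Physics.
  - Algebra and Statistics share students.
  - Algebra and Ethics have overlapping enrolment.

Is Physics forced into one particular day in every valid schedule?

No

Physics can be Mon (e.g. Statistics in Wed; OS in Sat; Physics in Mon; Ethics in Thu; Networks in Fri; Algebra in Tue) or Tue (e.g. Physics in Tue; Ethics in Thu; Networks in Fri; OS in Sat; Algebra in Mon; Statistics in Wed).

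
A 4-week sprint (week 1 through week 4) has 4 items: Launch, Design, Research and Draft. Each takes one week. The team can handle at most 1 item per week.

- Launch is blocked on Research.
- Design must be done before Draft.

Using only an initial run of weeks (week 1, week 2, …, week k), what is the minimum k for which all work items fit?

4 weeks

The precedence chain requires at least 2 distinct weeks.
With at most 1 per week and 4 work items, at least 4 weeks are needed.
4 works (last occupied week: week 4): for example Launch in week 2; Research in week 1; Draft in week 4; Design in week 3.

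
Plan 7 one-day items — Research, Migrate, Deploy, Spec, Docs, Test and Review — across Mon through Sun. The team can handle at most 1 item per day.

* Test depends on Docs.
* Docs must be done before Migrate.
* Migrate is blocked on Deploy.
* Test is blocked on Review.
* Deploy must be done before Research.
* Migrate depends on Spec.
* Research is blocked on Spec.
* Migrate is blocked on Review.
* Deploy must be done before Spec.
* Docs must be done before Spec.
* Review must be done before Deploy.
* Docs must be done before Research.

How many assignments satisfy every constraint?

Splitting on Research: it can be Fri (6), Sat (11), Sun (11). Listing each branch's schedules as (Migrate, Deploy, Spec, Docs, Test, Review):
Research=Fri: (Sat,Tue,Thu,Wed,Sun,Mon) (Sat,Wed,Thu,Mon,Sun,Tue) (Sat,Wed,Thu,Tue,Sun,Mon) (Sun,Tue,Thu,Wed,Sat,Mon) (Sun,Wed,Thu,Mon,Sat,Tue) (Sun,Wed,Thu,Tue,Sat,Mon) — 6.
Research=Sat: (Fri,Tue,Thu,Wed,Sun,Mon) (Fri,Wed,Thu,Mon,Sun,Tue) (Fri,Wed,Thu,Tue,Sun,Mon) (Sun,Tue,Thu,Wed,Fri,Mon) (Sun,Tue,Fri,Wed,Thu,Mon) (Sun,Wed,Thu,Mon,Fri,Tue) (Sun,Wed,Thu,Tue,Fri,Mon) (Sun,Wed,Fri,Mon,Thu,Tue) (Sun,Wed,Fri,Tue,Thu,Mon) (Sun,Thu,Fri,Mon,Wed,Tue) (Sun,Thu,Fri,Tue,Wed,Mon) — 11.
Research=Sun: (Fri,Tue,Thu,Wed,Sat,Mon) (Fri,Wed,Thu,Mon,Sat,Tue) (Fri,Wed,Thu,Tue,Sat,Mon) (Sat,Tue,Thu,Wed,Fri,Mon) (Sat,Tue,Fri,Wed,Thu,Mon) (Sat,Wed,Thu,Mon,Fri,Tue) (Sat,Wed,Thu,Tue,Fri,Mon) (Sat,Wed,Fri,Mon,Thu,Tue) (Sat,Wed,Fri,Tue,Thu,Mon) (Sat,Thu,Fri,Mon,Wed,Tue) (Sat,Thu,Fri,Tue,Wed,Mon) — 11.
Summing: 6 + 11 + 11 = 28.

28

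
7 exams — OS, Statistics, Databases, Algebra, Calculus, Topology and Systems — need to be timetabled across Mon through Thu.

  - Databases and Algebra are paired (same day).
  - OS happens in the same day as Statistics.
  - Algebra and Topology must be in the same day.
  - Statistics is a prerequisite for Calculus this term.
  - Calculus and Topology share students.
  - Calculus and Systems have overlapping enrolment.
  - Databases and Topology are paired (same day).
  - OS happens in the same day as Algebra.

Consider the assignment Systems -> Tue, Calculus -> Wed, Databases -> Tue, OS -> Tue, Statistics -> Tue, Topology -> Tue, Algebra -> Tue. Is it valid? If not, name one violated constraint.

Databases and Algebra are paired (same day) — holds.
OS happens in the same day as Statistics — holds.
Calculus and Topology share students — holds.
Databases and Topology are paired (same day) — holds.
Calculus and Systems have overlapping enrolment — holds.
OS happens in the same day as Algebra — holds.
Algebra and Topology must be in the same day — holds.
Statistics is a prerequisite for Calculus this term — holds.

Valid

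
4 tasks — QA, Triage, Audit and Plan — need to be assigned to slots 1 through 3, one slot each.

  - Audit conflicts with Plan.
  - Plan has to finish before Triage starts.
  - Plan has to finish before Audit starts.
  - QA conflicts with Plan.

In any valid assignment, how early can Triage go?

Precedence pushes Triage to at least 2.
Triage at 2 is achievable: QA -> 2; Plan -> 1; Audit -> 2; Triage -> 2.

2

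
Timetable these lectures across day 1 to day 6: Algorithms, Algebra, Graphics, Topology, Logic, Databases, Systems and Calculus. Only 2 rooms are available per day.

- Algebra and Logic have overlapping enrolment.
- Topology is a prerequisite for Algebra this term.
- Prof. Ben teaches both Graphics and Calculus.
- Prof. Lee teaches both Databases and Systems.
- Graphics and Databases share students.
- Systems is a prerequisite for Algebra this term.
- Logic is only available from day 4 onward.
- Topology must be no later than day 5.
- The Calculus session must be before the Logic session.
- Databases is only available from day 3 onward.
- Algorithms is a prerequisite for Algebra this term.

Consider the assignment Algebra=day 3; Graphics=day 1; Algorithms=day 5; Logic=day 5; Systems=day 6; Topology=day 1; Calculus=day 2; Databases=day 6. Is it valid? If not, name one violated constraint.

Logic is only available from day 4 onward — holds.
Prof. Ben teaches both Graphics and Calculus — holds.
Algebra and Logic have overlapping enrolment — holds.
Graphics and Databases share students — holds.
Databases is only available from day 3 onward — holds.
Systems is a prerequisite for Algebra this term — violated.
Topology is a prerequisite for Algebra this term — holds.
The Calculus session must be before the Logic session — holds.
Algorithms is a prerequisite for Algebra this term — violated.
Prof. Lee teaches both Databases and Systems — violated.
Topology must be no later than day 5 — holds.
Only 2 rooms are available per day — holds.

No — it violates: Systems is a prerequisite for Algebra this term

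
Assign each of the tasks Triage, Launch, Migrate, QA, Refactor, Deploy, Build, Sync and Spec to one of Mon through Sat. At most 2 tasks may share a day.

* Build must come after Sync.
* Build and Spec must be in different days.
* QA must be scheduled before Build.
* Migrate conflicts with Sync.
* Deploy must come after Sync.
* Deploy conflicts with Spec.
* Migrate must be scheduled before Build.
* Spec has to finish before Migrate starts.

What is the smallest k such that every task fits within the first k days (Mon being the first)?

5

The precedence chain requires at least 3 distinct days.
With at most 2 per day and 9 tasks, at least 5 days are needed.
5 works (last occupied day: Fri): for example Triage in Thu; Refactor in Fri; Migrate in Tue; Deploy in Wed; Build in Wed; Spec in Mon; Sync in Mon; Launch in Thu; QA in Tue.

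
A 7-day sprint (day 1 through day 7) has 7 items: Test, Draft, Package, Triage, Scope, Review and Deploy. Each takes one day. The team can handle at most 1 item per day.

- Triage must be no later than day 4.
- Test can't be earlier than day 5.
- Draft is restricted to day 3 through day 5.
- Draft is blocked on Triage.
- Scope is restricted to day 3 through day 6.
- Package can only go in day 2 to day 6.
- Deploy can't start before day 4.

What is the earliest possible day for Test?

day 5

Test is available from day 5.
Test at day 5 is achievable: Scope=day 4, Triage=day 1, Package=day 2, Deploy=day 6, Review=day 7, Draft=day 3, Test=day 5.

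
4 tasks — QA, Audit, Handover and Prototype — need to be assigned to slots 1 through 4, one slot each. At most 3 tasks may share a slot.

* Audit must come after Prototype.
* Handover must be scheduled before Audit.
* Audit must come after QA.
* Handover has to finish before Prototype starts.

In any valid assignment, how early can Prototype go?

2

Precedence pushes Prototype to at least 2; downstream work caps Prototype at 3.
Prototype at 2 is achievable: Prototype -> 2; QA -> 1; Handover -> 1; Audit -> 3.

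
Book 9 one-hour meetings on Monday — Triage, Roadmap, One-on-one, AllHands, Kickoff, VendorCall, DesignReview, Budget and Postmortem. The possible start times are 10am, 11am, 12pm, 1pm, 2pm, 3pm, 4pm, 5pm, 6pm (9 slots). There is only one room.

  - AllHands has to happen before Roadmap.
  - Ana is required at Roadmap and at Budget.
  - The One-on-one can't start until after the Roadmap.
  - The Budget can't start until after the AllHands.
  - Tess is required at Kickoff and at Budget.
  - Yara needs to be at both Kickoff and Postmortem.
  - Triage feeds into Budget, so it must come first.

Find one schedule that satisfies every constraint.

Triage in 12pm; Kickoff in 3pm; One-on-one in 2pm; Roadmap in 11am; VendorCall in 4pm; Budget in 1pm; AllHands in 10am; DesignReview in 5pm; Postmortem in 6pm

Checking: AllHands(10am) before Roadmap(11am); Roadmap(11am) before One-on-one(2pm); AllHands(10am) before Budget(1pm); Triage(12pm) before Budget(1pm); Roadmap(11am) != Budget(1pm); Kickoff(3pm) != Postmortem(6pm); Kickoff(3pm) != Budget(1pm); max 1 per slot (cap 1).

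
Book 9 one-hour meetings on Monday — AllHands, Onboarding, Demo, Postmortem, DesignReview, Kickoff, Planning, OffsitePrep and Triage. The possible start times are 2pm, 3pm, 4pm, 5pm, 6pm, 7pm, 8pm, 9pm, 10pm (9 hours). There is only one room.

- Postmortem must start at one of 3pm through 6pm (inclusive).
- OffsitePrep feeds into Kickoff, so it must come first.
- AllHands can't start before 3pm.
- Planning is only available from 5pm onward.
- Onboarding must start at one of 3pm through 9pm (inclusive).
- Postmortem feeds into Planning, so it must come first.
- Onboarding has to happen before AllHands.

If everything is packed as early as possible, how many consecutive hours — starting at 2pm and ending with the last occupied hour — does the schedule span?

The precedence chain requires at least 2 distinct hours.
With at most 1 per hour and 9 meetings, at least 9 hours are needed.
Planning can't be placed before 5pm — that is hour 4 counting from 2pm — so the schedule must run through at least 4 hours.
9 works (last occupied hour: 10pm): for example OffsitePrep=2pm, Triage=10pm, Postmortem=3pm, Demo=8pm, Kickoff=7pm, AllHands=6pm, DesignReview=9pm, Planning=5pm, Onboarding=4pm.

9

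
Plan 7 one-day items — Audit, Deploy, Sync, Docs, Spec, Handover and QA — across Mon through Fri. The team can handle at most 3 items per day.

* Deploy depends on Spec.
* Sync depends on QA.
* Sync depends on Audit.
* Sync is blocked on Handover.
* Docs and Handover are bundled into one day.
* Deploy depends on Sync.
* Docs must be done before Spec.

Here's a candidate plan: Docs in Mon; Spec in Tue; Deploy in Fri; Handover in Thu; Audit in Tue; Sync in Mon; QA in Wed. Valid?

No. Sync is blocked on Handover is not satisfied.

Docs must be done before Spec — holds.
Docs and Handover are bundled into one day — violated.
Sync depends on QA — violated.
Sync depends on Audit — violated.
Deploy depends on Spec — holds.
Sync is blocked on Handover — violated.
The team can handle at most 3 items per day — holds.
Deploy depends on Sync — holds.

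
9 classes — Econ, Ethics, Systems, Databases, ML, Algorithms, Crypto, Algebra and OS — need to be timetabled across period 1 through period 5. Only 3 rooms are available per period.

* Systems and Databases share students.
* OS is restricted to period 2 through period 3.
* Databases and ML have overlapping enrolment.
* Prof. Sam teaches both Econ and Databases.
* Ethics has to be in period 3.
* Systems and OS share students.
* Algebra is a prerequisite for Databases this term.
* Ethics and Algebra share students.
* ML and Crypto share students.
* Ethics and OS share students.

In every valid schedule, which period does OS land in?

period 2

OS's window is period 2–period 3.
Ethics is fixed at period 3, and OS can't share a period with Ethics.
So OS must be period 2.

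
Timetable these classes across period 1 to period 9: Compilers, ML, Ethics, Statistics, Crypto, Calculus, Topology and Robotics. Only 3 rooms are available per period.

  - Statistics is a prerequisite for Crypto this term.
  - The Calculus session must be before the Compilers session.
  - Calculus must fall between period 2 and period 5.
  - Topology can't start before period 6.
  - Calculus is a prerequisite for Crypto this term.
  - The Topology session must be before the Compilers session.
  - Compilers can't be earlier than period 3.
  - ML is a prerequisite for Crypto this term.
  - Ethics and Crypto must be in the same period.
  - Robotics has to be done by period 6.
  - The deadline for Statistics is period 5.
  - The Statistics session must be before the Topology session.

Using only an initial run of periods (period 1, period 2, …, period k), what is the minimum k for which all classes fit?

The precedence chain requires at least 3 distinct periods.
With at most 3 per period and 8 classes, at least 3 periods are needed.
Propagating the time windows through the other constraints, Compilers can't land before period 7, so the schedule must run through at least period 7.
7 works (last occupied period: period 7): for example Calculus -> period 2; Statistics -> period 1; Compilers -> period 7; Topology -> period 6; Crypto -> period 3; Robotics -> period 1; Ethics -> period 3; ML -> period 1.

7 periods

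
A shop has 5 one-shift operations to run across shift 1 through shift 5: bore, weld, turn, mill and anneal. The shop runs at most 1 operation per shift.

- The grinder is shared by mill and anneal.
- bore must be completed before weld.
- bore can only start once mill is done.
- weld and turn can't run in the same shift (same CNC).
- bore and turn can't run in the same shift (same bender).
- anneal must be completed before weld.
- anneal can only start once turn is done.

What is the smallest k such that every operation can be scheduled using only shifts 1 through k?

The precedence chain requires at least 3 distinct shifts.
With at most 1 per shift and 5 operations, at least 5 shifts are needed.
5 works (last occupied shift: shift 5): for example anneal=shift 4; weld=shift 5; bore=shift 2; mill=shift 1; turn=shift 3.

5 shifts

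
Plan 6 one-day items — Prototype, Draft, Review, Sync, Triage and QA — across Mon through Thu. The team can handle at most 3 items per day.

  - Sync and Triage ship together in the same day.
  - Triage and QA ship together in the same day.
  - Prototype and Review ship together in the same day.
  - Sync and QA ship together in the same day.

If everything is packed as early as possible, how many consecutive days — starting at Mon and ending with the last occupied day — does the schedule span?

With at most 3 per day and 6 work items, at least 2 days are needed.
2 works (last occupied day: Tue): for example Review in Mon, Sync in Tue, QA in Tue, Triage in Tue, Prototype in Mon, Draft in Mon.

2 days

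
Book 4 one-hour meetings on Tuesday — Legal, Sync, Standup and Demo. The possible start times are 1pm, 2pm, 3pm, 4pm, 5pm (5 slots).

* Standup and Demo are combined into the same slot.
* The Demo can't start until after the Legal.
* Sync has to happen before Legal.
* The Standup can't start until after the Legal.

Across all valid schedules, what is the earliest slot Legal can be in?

2pm

Precedence pushes Legal to at least 2pm; downstream work caps Legal at 4pm.
Legal at 2pm is achievable: Legal=2pm; Standup=3pm; Demo=3pm; Sync=1pm.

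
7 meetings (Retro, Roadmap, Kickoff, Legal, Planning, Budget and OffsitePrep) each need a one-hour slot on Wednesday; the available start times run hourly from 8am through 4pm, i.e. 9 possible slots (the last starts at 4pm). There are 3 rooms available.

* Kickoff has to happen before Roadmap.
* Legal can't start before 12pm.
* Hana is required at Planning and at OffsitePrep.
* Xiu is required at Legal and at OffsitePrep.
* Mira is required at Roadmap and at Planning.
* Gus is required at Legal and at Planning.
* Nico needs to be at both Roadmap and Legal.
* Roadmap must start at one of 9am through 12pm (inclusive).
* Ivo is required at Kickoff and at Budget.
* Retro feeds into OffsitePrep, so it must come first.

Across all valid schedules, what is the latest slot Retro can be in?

3pm

Downstream work caps Retro at 3pm.
Retro at 3pm is achievable: Retro in 3pm, Budget in 9am, Roadmap in 9am, Legal in 12pm, Kickoff in 8am, Planning in 8am, OffsitePrep in 4pm.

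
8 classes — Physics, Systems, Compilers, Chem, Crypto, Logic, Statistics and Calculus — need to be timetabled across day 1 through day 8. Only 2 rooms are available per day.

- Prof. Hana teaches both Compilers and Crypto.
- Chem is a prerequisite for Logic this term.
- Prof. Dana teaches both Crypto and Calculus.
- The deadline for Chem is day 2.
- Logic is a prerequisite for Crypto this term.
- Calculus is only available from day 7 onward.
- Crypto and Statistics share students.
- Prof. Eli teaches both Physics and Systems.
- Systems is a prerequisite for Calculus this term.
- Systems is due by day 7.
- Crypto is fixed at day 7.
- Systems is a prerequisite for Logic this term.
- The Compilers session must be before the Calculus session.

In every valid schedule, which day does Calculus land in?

Calculus's window is day 7–day 8.
Crypto is fixed at day 7, and Calculus can't share a day with Crypto.
So Calculus must be day 8.

day 8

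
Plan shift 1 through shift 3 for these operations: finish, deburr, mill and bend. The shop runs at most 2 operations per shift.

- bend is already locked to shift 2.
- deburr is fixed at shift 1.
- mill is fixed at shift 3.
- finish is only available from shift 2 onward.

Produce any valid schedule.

mill -> shift 3; deburr -> shift 1; finish -> shift 2; bend -> shift 2

Checking: mill=shift 3 in [shift 3,shift 3]; bend=shift 2 in [shift 2,shift 2]; finish=shift 2 in [shift 2,shift 3]; deburr=shift 1 in [shift 1,shift 1]; max 2 per shift (cap 2).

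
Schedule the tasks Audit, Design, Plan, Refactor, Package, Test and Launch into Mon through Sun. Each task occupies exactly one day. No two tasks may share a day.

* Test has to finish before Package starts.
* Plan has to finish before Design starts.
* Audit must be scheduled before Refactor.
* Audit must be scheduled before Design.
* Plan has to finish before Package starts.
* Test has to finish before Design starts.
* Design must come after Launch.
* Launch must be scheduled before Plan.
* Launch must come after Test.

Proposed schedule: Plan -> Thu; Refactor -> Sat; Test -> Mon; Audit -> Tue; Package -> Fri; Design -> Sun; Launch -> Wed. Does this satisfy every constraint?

Yes, all constraints hold

Plan has to finish before Design starts — holds.
Plan has to finish before Package starts — holds.
Launch must be scheduled before Plan — holds.
Design must come after Launch — holds.
Audit must be scheduled before Design — holds.
Launch must come after Test — holds.
Test has to finish before Design starts — holds.
No two tasks may share a day — holds.
Test has to finish before Package starts — holds.
Audit must be scheduled before Refactor — holds.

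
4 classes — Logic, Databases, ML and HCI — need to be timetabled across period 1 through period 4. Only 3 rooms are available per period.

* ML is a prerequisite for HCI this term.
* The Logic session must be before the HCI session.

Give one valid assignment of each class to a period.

Databases in period 1, Logic in period 1, ML in period 1, HCI in period 2

Checking: ML(period 1) before HCI(period 2); Logic(period 1) before HCI(period 2); max 3 per period (cap 3).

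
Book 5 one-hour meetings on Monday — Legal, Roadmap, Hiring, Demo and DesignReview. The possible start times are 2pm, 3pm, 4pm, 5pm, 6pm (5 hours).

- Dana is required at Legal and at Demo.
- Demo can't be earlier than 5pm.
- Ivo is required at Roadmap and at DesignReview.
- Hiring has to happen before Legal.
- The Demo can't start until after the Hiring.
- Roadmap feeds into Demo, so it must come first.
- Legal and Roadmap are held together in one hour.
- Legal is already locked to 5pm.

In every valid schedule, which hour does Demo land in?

6pm

Demo's window is 5pm–6pm.
Legal is fixed at 5pm, and Demo can't share a hour with Legal.
So Demo must be 6pm.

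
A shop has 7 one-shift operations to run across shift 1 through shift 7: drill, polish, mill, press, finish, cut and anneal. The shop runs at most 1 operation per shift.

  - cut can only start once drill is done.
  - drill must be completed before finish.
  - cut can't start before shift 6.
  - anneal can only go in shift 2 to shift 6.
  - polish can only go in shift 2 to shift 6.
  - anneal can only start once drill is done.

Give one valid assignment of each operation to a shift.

mill=shift 5, anneal=shift 2, polish=shift 3, cut=shift 6, finish=shift 4, drill=shift 1, press=shift 7

Checking: drill(shift 1) before cut(shift 6); drill(shift 1) before anneal(shift 2); drill(shift 1) before finish(shift 4); anneal=shift 2 in [shift 2,shift 6]; polish=shift 3 in [shift 2,shift 6]; cut=shift 6 in [shift 6,shift 7]; max 1 per shift (cap 1).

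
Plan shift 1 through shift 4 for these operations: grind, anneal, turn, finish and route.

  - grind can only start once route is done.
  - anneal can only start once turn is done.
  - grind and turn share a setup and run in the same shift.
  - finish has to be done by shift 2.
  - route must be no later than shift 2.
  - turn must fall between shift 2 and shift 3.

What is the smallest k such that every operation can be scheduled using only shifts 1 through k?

The precedence chain requires at least 3 distinct shifts.
3 works (last occupied shift: shift 3): for example anneal in shift 3, route in shift 1, turn in shift 2, finish in shift 1, grind in shift 2.

3 shifts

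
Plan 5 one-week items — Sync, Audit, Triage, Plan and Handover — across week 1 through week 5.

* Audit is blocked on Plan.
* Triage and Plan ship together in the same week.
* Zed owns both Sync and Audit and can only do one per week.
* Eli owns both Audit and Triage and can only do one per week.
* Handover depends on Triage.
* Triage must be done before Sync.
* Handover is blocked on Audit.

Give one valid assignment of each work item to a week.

Handover -> week 3; Audit -> week 2; Sync -> week 3; Plan -> week 1; Triage -> week 1

Checking: Audit(week 2) before Handover(week 3); Triage(week 1) before Sync(week 3); Plan(week 1) before Audit(week 2); Triage(week 1) before Handover(week 3); Audit(week 2) != Triage(week 1); Sync(week 3) != Audit(week 2); Triage = Plan = week 1.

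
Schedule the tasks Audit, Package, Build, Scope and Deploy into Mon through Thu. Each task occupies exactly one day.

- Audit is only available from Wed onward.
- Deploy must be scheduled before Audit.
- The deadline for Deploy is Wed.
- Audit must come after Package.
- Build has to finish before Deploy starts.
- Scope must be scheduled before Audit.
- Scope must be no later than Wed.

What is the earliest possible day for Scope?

Mon

Scope's own window allows nothing later than Wed.
Scope at Mon is achievable: Scope -> Mon, Deploy -> Tue, Build -> Mon, Audit -> Wed, Package -> Mon.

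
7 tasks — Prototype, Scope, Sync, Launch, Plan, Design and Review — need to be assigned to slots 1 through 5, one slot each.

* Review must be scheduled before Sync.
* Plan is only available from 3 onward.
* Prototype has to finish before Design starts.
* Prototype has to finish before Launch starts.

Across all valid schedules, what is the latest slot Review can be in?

Downstream work caps Review at 4.
Review at 4 is achievable: Plan in 3; Launch in 2; Review in 4; Scope in 1; Sync in 5; Prototype in 1; Design in 2.

4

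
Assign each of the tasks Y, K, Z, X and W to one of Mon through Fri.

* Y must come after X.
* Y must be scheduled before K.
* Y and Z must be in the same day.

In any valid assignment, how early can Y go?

Precedence pushes Y to at least Tue; downstream work caps Y at Thu.
Y at Tue is achievable: Y=Tue; Z=Tue; W=Mon; X=Mon; K=Wed.

Tue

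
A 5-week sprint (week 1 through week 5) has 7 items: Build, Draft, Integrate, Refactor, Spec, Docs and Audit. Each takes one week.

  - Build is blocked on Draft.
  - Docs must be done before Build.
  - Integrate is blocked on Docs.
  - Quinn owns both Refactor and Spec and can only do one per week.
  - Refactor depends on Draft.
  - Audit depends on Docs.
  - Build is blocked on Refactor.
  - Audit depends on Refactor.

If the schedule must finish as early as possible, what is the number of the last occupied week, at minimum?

The precedence chain requires at least 3 distinct weeks.
3 works (last occupied week: week 3): for example Audit -> week 3, Docs -> week 1, Integrate -> week 2, Draft -> week 1, Refactor -> week 2, Build -> week 3, Spec -> week 1.

3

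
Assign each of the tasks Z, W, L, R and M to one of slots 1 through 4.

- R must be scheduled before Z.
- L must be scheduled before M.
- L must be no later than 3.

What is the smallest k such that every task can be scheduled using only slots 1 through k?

The precedence chain requires at least 2 distinct slots.
2 works (last occupied slot: 2): for example R in 1; Z in 2; M in 2; L in 1; W in 1.

2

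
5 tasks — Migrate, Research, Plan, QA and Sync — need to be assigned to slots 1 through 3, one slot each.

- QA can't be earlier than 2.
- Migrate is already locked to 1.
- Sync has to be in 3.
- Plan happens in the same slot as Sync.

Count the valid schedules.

6

Splitting on Research: it can be 1 (2), 2 (2), 3 (2). Listing each branch's schedules as (Migrate, Plan, QA, Sync):
Research=1: (1,3,2,3) (1,3,3,3) — 2.
Research=2: (1,3,2,3) (1,3,3,3) — 2.
Research=3: (1,3,2,3) (1,3,3,3) — 2.
Summing: 2 + 2 + 2 = 6.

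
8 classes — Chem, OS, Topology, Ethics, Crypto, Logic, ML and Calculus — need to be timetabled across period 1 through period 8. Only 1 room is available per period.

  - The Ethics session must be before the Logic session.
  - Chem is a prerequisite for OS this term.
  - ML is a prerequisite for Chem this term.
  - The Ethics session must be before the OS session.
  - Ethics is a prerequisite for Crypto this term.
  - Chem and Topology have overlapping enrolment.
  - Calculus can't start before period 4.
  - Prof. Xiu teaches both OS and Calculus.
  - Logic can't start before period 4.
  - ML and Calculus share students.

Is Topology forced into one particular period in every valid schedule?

Topology can be period 1 (e.g. Ethics=period 2, Logic=period 4, Topology=period 1, OS=period 7, Crypto=period 8, ML=period 3, Calculus=period 5, Chem=period 6) or period 2 (e.g. Logic -> period 4; Crypto -> period 8; Chem -> period 6; Ethics -> period 1; Topology -> period 2; ML -> period 3; OS -> period 7; Calculus -> period 5).

No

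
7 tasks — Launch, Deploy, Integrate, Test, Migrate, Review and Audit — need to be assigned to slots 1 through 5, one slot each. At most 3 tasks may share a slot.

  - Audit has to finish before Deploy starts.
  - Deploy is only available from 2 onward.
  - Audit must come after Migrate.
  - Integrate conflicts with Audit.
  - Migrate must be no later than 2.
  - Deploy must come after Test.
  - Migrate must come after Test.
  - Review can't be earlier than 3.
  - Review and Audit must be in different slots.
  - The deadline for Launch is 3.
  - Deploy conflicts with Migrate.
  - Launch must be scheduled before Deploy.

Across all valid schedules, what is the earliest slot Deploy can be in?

4

Deploy is available from 2; precedence pushes Deploy to at least 4.
Deploy at 4 is achievable: Review -> 4, Deploy -> 4, Integrate -> 1, Audit -> 3, Launch -> 1, Migrate -> 2, Test -> 1.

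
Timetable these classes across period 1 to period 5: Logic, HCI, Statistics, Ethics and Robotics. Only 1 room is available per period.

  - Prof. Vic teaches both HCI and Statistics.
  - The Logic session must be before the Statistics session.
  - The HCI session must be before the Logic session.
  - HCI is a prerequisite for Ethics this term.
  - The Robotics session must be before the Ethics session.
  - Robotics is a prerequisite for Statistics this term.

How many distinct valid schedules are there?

Splitting on Logic: it can be period 2 (2), period 3 (4), period 4 (2). Listing each branch's schedules as (HCI, Statistics, Ethics, Robotics) by period number:
Logic=period 2: (1,4,5,3) (1,5,4,3) — 2.
Logic=period 3: (1,4,5,2) (1,5,4,2) (2,4,5,1) (2,5,4,1) — 4.
Logic=period 4: (1,5,3,2) (2,5,3,1) — 2.
Summing: 2 + 4 + 2 = 8.

8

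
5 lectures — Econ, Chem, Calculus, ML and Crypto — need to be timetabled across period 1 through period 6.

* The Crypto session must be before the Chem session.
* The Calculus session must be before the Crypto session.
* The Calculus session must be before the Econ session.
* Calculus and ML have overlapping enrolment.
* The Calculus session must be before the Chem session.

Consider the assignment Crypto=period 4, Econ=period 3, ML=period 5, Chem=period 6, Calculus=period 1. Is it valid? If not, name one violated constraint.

Yes, all constraints hold

The Calculus session must be before the Crypto session — holds.
The Calculus session must be before the Econ session — holds.
Calculus and ML have overlapping enrolment — holds.
The Crypto session must be before the Chem session — holds.
The Calculus session must be before the Chem session — holds.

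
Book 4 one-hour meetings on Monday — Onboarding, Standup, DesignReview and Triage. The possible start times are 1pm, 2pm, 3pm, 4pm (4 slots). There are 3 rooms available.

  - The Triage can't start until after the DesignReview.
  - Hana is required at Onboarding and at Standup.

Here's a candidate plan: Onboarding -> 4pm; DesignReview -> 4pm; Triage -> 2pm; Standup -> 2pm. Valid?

No. The Triage can't start until after the DesignReview is not satisfied.

Hana is required at Onboarding and at Standup — holds.
The Triage can't start until after the DesignReview — violated.
There are 3 rooms available — holds.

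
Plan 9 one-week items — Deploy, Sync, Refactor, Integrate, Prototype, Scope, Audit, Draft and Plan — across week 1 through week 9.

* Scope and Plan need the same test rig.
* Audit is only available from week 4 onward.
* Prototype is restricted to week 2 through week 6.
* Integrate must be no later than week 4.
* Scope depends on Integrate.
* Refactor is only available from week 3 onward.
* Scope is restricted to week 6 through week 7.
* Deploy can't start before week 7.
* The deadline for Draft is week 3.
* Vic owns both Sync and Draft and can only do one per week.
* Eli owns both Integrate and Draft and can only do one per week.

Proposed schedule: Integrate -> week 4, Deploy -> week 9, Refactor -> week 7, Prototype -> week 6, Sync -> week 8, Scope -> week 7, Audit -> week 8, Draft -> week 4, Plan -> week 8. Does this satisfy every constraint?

Integrate must be no later than week 4 — holds.
Prototype is restricted to week 2 through week 6 — holds.
Scope and Plan need the same test rig — holds.
Eli owns both Integrate and Draft and can only do one per week — violated.
Scope is restricted to week 6 through week 7 — holds.
Scope depends on Integrate — holds.
Audit is only available from week 4 onward — holds.
The deadline for Draft is week 3 — violated.
Refactor is only available from week 3 onward — holds.
Deploy can't start before week 7 — holds.
Vic owns both Sync and Draft and can only do one per week — holds.

No. Eli owns both Integrate and Draft and can only do one per week is not satisfied.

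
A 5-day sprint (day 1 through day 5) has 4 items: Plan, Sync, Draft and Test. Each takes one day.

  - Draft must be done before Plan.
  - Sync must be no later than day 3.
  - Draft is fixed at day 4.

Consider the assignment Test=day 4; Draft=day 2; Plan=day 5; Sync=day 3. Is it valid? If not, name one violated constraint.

Draft is fixed at day 4 — violated.
Sync must be no later than day 3 — holds.
Draft must be done before Plan — holds.

Invalid. Draft is fixed at day 4.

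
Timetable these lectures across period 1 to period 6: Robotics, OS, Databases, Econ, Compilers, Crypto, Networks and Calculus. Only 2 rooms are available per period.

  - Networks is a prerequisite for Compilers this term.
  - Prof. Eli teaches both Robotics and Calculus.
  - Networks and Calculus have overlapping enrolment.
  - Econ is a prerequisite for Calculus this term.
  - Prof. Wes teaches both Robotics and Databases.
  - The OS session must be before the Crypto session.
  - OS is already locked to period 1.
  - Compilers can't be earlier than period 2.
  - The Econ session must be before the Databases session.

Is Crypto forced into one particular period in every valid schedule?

No

Crypto can be period 2 (e.g. Robotics -> period 3; Databases -> period 4; Crypto -> period 2; Econ -> period 3; OS -> period 1; Networks -> period 1; Calculus -> period 4; Compilers -> period 2) or period 3 (e.g. Robotics -> period 5; Databases -> period 3; OS -> period 1; Compilers -> period 2; Networks -> period 1; Econ -> period 2; Crypto -> period 3; Calculus -> period 4).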